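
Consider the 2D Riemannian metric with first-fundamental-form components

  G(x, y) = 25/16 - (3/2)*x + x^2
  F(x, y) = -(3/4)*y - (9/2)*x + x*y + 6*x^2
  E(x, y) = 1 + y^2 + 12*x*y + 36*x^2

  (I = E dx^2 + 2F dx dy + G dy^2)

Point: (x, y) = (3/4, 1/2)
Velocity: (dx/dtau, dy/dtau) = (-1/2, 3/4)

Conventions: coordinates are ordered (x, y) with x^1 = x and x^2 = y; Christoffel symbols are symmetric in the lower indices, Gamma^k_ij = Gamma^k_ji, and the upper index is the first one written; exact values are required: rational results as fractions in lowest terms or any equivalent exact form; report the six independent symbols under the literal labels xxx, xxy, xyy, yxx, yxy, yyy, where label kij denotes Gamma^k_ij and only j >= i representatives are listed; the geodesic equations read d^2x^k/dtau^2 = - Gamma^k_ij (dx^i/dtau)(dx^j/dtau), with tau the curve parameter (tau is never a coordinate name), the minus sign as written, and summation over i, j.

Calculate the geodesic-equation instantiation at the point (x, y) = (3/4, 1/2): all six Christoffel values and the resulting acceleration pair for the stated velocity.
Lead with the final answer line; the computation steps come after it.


Answer: Gamma_xxx = 15/13, Gamma_xxy = 5/26, Gamma_xyy = 0, Gamma_yxx = 0, Gamma_yxy = 0, Gamma_yyy = 0; accelerations (d^2x/dtau^2, d^2y/dtau^2) = (-15/104, 0)

E = 26, F = 0, G = 1 at the point
E_x = 60, E_y = 10, F_x = 5, F_y = 0, G_x = 0, G_y = 0
EG - F^2 = 26;  g^inv = (1/26) * [[1, 0], [0, 26]]
first-kind symbols [ij,l] = (1/2)(d_i g_jl + d_j g_il - d_l g_ij): [xx,x] = E_x/2 = 30, [xx,y] = F_x - E_y/2 = 0, [xy,x] = E_y/2 = 5, [xy,y] = G_x/2 = 0, [yy,x] = F_y - G_x/2 = 0, [yy,y] = G_y/2 = 0
Gamma^x_ij = (G*[ij,x] - F*[ij,y])/(EG - F^2), Gamma^y_ij = (E*[ij,y] - F*[ij,x])/(EG - F^2)
Gamma_xxx = 15/13, Gamma_xxy = 5/26, Gamma_xyy = 0, Gamma_yxx = 0, Gamma_yxy = 0, Gamma_yyy = 0
d^2x/dtau^2 = -(Gamma_xxx*(-1/2)^2 + 2*Gamma_xxy*(-1/2)*(3/4) + Gamma_xyy*(3/4)^2) = -15/104
d^2y/dtau^2 = -(Gamma_yxx*(-1/2)^2 + 2*Gamma_yxy*(-1/2)*(3/4) + Gamma_yyy*(3/4)^2) = 0


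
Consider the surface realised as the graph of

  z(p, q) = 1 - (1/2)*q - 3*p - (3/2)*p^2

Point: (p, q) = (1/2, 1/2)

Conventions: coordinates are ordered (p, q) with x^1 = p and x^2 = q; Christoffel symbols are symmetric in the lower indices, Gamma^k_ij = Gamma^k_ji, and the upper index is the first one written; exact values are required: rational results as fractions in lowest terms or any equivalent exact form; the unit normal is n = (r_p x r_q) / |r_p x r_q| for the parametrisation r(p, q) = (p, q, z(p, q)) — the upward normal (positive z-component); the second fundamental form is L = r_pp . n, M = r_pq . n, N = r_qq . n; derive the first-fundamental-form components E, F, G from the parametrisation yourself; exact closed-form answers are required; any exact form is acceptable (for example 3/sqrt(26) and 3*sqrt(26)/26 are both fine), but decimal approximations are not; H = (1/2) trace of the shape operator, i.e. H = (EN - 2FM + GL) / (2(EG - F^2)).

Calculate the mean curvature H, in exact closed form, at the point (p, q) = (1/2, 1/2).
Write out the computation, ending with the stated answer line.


z_p = -9/2, z_q = -1/2, z_pp = -3, z_pq = 0, z_qq = 0
E = 85/4, F = 9/4, G = 5/4; answer radicand W^2 = 43/2
unnormalised second-form numerators: l = -3, m = 0, n = 0; L = l/sqrt(43/2), and similarly M = m/sqrt(W^2), N = n/sqrt(W^2)
H = (E*n - 2*F*m + G*l) / (2*(EG - F^2)*sqrt(W^2)); E*n - 2*F*m + G*l = -15/4, EG - F^2 = 43/2, so H = (-15/172)/sqrt(43/2)

Answer: H = -15*sqrt(86)/7396


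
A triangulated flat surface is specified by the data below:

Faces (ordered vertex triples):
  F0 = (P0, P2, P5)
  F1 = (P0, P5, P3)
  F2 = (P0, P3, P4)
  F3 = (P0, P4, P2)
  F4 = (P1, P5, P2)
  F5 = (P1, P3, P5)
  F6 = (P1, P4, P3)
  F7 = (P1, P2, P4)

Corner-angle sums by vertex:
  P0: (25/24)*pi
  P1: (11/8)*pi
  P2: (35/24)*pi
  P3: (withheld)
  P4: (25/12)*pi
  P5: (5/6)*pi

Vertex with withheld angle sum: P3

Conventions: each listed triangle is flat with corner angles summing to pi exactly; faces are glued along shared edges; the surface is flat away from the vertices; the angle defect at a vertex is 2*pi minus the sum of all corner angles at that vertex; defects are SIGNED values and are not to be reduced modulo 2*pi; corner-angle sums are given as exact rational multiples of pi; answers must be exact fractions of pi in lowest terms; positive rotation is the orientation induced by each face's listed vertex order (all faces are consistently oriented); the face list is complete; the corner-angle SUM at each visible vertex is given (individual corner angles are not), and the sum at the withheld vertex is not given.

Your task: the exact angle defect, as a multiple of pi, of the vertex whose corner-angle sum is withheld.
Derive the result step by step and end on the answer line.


V = 6, E = 12, F = 8; chi = V - E + F = 2
Gauss-Bonnet: total defect = 2*pi*chi = 4*pi; visible defects sum to (77/24)*pi

Answer: defect(P3) = (19/24)*pi


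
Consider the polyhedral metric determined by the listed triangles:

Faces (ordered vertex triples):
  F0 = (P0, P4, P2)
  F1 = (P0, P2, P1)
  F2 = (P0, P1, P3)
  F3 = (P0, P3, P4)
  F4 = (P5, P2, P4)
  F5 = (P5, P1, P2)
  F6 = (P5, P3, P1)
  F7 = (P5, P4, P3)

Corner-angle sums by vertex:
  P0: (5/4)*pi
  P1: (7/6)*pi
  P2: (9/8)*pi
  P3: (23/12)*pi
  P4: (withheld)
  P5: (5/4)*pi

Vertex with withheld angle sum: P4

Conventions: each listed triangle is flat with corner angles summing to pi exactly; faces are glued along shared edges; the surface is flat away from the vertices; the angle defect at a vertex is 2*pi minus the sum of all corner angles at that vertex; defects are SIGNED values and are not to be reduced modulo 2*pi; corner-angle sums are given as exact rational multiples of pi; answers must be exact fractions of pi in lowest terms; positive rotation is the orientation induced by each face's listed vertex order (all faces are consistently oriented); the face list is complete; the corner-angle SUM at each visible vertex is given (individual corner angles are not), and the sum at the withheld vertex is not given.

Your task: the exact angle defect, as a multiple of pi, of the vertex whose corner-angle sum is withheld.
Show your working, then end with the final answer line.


V = 6, E = 12, F = 8; chi = V - E + F = 2
Gauss-Bonnet: total defect = 2*pi*chi = 4*pi; visible defects sum to (79/24)*pi

Answer: defect(P4) = (17/24)*pi


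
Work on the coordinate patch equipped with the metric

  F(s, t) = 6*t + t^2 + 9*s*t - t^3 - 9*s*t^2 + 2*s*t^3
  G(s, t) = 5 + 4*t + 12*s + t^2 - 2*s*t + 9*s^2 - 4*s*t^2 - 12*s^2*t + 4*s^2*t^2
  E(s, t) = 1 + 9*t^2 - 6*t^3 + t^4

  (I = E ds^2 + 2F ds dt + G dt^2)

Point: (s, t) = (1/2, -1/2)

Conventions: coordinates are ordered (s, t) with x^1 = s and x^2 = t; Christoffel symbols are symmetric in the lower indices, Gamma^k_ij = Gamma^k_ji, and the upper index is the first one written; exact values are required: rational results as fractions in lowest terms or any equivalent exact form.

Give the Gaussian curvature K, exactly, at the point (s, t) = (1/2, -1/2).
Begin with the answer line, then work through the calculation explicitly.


Answer: K = -4096/68121

E = 65/16, F = -49/8, G = 53/4, EG - F^2 = 261/16 at the point
E_s = 0, E_t = -14, F_s = -7, F_t = 14, G_s = 28, G_t = 0
E_tt = 39, F_st = 39/2, G_ss = 32
K follows from Brioschi's formula, (det M1 - det M2)/(EG - F^2)^2.
M1 = [[-E_tt/2 + F_st - G_ss/2, E_s/2, F_s - E_t/2], [F_t - G_s/2, E, F], [G_t/2, F, G]] = [[-16, 0, 0], [0, 65/16, -49/8], [0, -49/8, 53/4]]; det M1 = -261
M2 = [[0, E_t/2, G_s/2], [E_t/2, E, F], [G_s/2, F, G]] = [[0, -7, 14], [-7, 65/16, -49/8], [14, -49/8, 53/4]]; det M2 = -245
det M1 - det M2 = -16; K = -16 / (261/16)^2 = -4096/68121


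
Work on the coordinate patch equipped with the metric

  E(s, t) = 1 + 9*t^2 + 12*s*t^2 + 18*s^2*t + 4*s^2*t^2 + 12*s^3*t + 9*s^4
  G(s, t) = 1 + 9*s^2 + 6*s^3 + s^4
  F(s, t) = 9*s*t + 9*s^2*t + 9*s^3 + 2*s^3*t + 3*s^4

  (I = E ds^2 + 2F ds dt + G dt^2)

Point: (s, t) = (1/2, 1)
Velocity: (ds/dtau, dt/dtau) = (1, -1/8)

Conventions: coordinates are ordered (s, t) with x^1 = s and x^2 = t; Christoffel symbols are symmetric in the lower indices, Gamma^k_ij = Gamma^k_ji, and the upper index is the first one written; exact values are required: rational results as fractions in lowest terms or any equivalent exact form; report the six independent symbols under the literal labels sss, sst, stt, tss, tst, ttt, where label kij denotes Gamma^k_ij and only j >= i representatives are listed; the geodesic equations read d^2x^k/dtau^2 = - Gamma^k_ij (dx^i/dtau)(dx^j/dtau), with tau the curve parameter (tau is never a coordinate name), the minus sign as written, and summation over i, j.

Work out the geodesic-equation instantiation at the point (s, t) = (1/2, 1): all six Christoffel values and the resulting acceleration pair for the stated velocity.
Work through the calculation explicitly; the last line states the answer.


E = 377/16, F = 133/16, G = 65/16 at the point
E_s = 95/2, E_t = 38, F_s = 111/4, F_t = 7, G_s = 14, G_t = 0
EG - F^2 = 213/8;  g^inv = (8/213) * [[65/16, -133/16], [-133/16, 377/16]]
first-kind symbols [ij,l] = (1/2)(d_i g_jl + d_j g_il - d_l g_ij): [ss,s] = E_s/2 = 95/4, [ss,t] = F_s - E_t/2 = 35/4, [st,s] = E_t/2 = 19, [st,t] = G_s/2 = 7, [tt,s] = F_t - G_s/2 = 0, [tt,t] = G_t/2 = 0
Gamma^s_ij = (G*[ij,s] - F*[ij,t])/(EG - F^2), Gamma^t_ij = (E*[ij,t] - F*[ij,s])/(EG - F^2)
Gamma_sss = 190/213, Gamma_sst = 152/213, Gamma_stt = 0, Gamma_tss = 70/213, Gamma_tst = 56/213, Gamma_ttt = 0
d^2s/dtau^2 = -(Gamma_sss*(1)^2 + 2*Gamma_sst*(1)*(-1/8) + Gamma_stt*(-1/8)^2) = -152/213
d^2t/dtau^2 = -(Gamma_tss*(1)^2 + 2*Gamma_tst*(1)*(-1/8) + Gamma_ttt*(-1/8)^2) = -56/213

Answer: Gamma_sss = 190/213, Gamma_sst = 152/213, Gamma_stt = 0, Gamma_tss = 70/213, Gamma_tst = 56/213, Gamma_ttt = 0; accelerations (d^2s/dtau^2, d^2t/dtau^2) = (-152/213, -56/213)


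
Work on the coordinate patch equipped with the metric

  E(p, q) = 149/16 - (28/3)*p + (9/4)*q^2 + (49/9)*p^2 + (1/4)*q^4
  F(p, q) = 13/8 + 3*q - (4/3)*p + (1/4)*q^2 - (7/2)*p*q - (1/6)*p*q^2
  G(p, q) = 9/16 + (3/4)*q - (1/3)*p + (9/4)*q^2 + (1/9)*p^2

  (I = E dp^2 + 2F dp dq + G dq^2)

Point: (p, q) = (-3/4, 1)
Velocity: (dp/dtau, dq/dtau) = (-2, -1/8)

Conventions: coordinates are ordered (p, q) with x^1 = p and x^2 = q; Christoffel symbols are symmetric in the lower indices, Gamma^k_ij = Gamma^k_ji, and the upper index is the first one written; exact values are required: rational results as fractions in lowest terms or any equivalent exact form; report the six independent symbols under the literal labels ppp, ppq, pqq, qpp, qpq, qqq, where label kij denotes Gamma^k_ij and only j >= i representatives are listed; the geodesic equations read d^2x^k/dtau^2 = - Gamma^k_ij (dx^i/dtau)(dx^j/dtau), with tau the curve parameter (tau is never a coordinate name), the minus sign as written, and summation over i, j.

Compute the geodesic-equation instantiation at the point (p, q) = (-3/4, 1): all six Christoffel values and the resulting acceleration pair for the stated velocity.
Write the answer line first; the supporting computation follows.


Answer: Gamma_ppp = 527/166, Gamma_ppq = 205/166, Gamma_pqq = 97/332, Gamma_qpp = -1505/166, Gamma_qpq = -467/166, Gamma_qqq = 9/332; accelerations (d^2p/dtau^2, d^2q/dtau^2) = (-283041/21248, 800439/21248)

E = 175/8, F = 69/8, G = 31/8 at the point
E_p = -35/2, E_q = 11/2, F_p = -5, F_q = 51/8, G_p = -1/2, G_q = 21/4
EG - F^2 = 83/8;  g^inv = (8/83) * [[31/8, -69/8], [-69/8, 175/8]]
first-kind symbols [ij,l] = (1/2)(d_i g_jl + d_j g_il - d_l g_ij): [pp,p] = E_p/2 = -35/4, [pp,q] = F_p - E_q/2 = -31/4, [pq,p] = E_q/2 = 11/4, [pq,q] = G_p/2 = -1/4, [qq,p] = F_q - G_p/2 = 53/8, [qq,q] = G_q/2 = 21/8
Gamma^p_ij = (G*[ij,p] - F*[ij,q])/(EG - F^2), Gamma^q_ij = (E*[ij,q] - F*[ij,p])/(EG - F^2)
Gamma_ppp = 527/166, Gamma_ppq = 205/166, Gamma_pqq = 97/332, Gamma_qpp = -1505/166, Gamma_qpq = -467/166, Gamma_qqq = 9/332
d^2p/dtau^2 = -(Gamma_ppp*(-2)^2 + 2*Gamma_ppq*(-2)*(-1/8) + Gamma_pqq*(-1/8)^2) = -283041/21248
d^2q/dtau^2 = -(Gamma_qpp*(-2)^2 + 2*Gamma_qpq*(-2)*(-1/8) + Gamma_qqq*(-1/8)^2) = 800439/21248


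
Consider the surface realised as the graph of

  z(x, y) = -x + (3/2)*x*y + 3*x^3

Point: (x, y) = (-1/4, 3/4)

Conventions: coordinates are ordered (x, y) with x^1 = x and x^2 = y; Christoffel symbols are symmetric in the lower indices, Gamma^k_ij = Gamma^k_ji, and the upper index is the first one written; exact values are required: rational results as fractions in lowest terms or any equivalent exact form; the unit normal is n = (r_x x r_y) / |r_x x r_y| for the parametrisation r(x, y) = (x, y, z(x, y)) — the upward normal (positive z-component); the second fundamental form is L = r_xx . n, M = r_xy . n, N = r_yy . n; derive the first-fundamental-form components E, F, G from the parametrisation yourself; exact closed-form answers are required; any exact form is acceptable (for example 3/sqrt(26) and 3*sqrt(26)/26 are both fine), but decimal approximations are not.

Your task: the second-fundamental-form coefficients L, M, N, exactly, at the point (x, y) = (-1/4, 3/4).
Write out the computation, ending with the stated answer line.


z_x = 11/16, z_y = -3/8, z_xx = -9/2, z_xy = 3/2, z_yy = 0
E = 377/256, F = -33/128, G = 73/64; answer radicand W^2 = 413/256
unnormalised second-form numerators: l = -9/2, m = 3/2, n = 0; L = l/sqrt(413/256), and similarly M = m/sqrt(W^2), N = n/sqrt(W^2)

Answer: L = -72*sqrt(413)/413, M = 24*sqrt(413)/413, N = 0


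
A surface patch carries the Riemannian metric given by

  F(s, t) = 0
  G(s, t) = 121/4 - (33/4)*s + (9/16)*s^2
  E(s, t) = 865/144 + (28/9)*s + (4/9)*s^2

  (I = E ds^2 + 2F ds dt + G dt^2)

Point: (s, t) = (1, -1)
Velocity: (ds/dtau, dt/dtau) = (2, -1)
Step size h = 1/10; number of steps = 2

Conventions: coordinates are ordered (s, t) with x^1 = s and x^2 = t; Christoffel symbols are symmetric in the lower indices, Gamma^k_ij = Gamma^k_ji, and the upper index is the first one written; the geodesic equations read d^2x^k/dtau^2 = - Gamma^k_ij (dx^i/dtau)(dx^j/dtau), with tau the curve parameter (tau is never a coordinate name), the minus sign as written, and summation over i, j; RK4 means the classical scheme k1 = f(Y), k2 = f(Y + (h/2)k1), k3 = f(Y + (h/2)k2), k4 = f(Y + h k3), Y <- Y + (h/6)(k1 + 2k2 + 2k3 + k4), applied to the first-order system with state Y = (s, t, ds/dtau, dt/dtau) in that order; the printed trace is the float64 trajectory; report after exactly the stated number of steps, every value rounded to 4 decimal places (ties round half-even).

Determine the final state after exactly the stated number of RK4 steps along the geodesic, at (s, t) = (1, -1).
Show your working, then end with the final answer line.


f(Y) = (ds/dtau, dt/dtau, -Gamma^s_ij Y'^i Y'^j, -Gamma^t_ij Y'^i Y'^j) with the Gammas evaluated at the stage position; h = 0.100000; intermediate values shown to 6 dp
step 0: s = 1.0000, t = -1.0000, ds/dtau = 2.0000, dt/dtau = -1.0000
step 1:
  k1: at (s, t) = (1.000000, -1.000000), (ds/dtau, dt/dtau) = (2.000000, -1.000000); Gamma_sss = 0.209150, Gamma_sst = 0.000000, Gamma_stt = 0.372549, Gamma_tss = 0.000000, Gamma_tst = -0.157895, Gamma_ttt = 0.000000; k1 = (2.000000, -1.000000, -1.209150, -0.631579)
  k2: at (s, t) = (1.100000, -1.050000), (ds/dtau, dt/dtau) = (1.939542, -1.031579); Gamma_sss = 0.205122, Gamma_sst = 0.000000, Gamma_stt = 0.351788, Gamma_tss = 0.000000, Gamma_tst = -0.160428, Gamma_ttt = 0.000000; k2 = (1.939542, -1.031579, -1.145992, -0.641965)
  k3: at (s, t) = (1.096977, -1.051579), (ds/dtau, dt/dtau) = (1.942700, -1.032098); Gamma_sss = 0.205242, Gamma_sst = 0.000000, Gamma_stt = 0.352395, Gamma_tss = 0.000000, Gamma_tst = -0.160350, Gamma_ttt = 0.000000; k3 = (1.942700, -1.032098, -1.149982, -0.643022)
  k4: at (s, t) = (1.194270, -1.103210), (ds/dtau, dt/dtau) = (1.885002, -1.064302); Gamma_sss = 0.201455, Gamma_sst = 0.000000, Gamma_stt = 0.333440, Gamma_tss = 0.000000, Gamma_tst = -0.162891, Gamma_ttt = 0.000000; k4 = (1.885002, -1.064302, -1.093518, -0.653589)
  Y <- Y + (h/6)(k1 + 2k2 + 2k3 + k4): s = 1.1942, t = -1.1032, ds/dtau = 1.8851, dt/dtau = -1.0643
step 2:
  k1: at (s, t) = (1.194158, -1.103194), (ds/dtau, dt/dtau) = (1.885090, -1.064252); Gamma_sss = 0.201460, Gamma_sst = 0.000000, Gamma_stt = 0.333461, Gamma_tss = 0.000000, Gamma_tst = -0.162888, Gamma_ttt = 0.000000; k1 = (1.885090, -1.064252, -1.093588, -0.653577)
  k2: at (s, t) = (1.288413, -1.156407), (ds/dtau, dt/dtau) = (1.830410, -1.096931); Gamma_sss = 0.197913, Gamma_sst = 0.000000, Gamma_stt = 0.316212, Gamma_tss = 0.000000, Gamma_tst = -0.165428, Gamma_ttt = 0.000000; k2 = (1.830410, -1.096931, -1.043573, -0.664305)
  k3: at (s, t) = (1.285679, -1.158041), (ds/dtau, dt/dtau) = (1.832911, -1.097468); Gamma_sss = 0.198014, Gamma_sst = 0.000000, Gamma_stt = 0.316698, Gamma_tss = 0.000000, Gamma_tst = -0.165353, Gamma_ttt = 0.000000; k3 = (1.832911, -1.097468, -1.046684, -0.665237)
  k4: at (s, t) = (1.377449, -1.212941), (ds/dtau, dt/dtau) = (1.780421, -1.130776); Gamma_sss = 0.194669, Gamma_sst = 0.000000, Gamma_stt = 0.300853, Gamma_tss = 0.000000, Gamma_tst = -0.167901, Gamma_ttt = 0.000000; k4 = (1.780421, -1.130776, -1.001767, -0.676057)
  Y <- Y + (h/6)(k1 + 2k2 + 2k3 + k4): s = 1.3774, t = -1.2129, ds/dtau = 1.7805, dt/dtau = -1.1307

Answer: s = 1.3774, t = -1.2129, ds/dtau = 1.7805, dt/dtau = -1.1307


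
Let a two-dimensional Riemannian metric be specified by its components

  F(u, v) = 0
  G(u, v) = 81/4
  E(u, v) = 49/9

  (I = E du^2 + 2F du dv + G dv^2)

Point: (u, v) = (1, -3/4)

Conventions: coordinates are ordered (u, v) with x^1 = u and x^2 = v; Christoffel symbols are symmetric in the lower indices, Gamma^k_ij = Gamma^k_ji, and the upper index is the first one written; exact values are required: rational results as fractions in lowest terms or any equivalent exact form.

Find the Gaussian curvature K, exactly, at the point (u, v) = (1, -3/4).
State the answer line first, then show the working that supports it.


Answer: K = 0

E = 49/9, F = 0, G = 81/4, EG - F^2 = 441/4 at the point
E_u = 0, E_v = 0, F_u = 0, F_v = 0, G_u = 0, G_v = 0
E_vv = 0, F_uv = 0, G_uu = 0
The intrinsic route: Brioschi's K = (det M1 - det M2)/(EG - F^2)^2.
M1 = [[-E_vv/2 + F_uv - G_uu/2, E_u/2, F_u - E_v/2], [F_v - G_u/2, E, F], [G_v/2, F, G]] = [[0, 0, 0], [0, 49/9, 0], [0, 0, 81/4]]; det M1 = 0
M2 = [[0, E_v/2, G_u/2], [E_v/2, E, F], [G_u/2, F, G]] = [[0, 0, 0], [0, 49/9, 0], [0, 0, 81/4]]; det M2 = 0
det M1 - det M2 = 0; K = 0 / (441/4)^2 = 0


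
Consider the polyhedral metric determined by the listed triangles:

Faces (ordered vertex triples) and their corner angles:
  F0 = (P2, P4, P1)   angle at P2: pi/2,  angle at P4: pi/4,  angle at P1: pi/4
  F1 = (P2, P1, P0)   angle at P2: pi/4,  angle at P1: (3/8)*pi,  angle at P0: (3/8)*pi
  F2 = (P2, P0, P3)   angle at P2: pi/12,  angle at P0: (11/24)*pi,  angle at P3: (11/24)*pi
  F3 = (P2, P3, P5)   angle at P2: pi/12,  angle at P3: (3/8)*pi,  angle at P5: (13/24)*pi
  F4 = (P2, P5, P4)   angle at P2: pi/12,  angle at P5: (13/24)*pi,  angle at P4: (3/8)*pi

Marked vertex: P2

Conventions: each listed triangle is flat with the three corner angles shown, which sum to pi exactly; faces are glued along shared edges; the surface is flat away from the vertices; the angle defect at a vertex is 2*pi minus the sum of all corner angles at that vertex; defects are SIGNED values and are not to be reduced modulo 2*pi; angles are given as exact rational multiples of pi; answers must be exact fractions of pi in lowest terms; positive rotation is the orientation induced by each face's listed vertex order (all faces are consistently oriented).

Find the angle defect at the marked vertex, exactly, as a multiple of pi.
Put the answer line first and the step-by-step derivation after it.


Answer: defect(P2) = pi

Sum of corner angles at P2: pi
defect = 2*pi - pi


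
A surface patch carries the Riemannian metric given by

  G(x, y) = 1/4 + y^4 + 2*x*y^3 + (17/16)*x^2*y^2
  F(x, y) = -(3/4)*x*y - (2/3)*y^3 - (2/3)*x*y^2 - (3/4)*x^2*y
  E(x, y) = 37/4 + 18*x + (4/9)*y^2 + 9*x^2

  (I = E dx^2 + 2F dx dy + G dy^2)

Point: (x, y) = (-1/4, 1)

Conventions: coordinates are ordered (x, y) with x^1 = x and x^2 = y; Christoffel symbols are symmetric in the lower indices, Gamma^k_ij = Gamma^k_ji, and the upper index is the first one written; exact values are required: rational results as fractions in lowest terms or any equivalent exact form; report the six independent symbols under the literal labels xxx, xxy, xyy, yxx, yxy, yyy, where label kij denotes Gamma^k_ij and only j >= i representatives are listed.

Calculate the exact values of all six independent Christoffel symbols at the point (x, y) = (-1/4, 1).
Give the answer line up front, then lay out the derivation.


Answer: Gamma_xxx = 9173/8425, Gamma_xxy = 4621/33700, Gamma_xyy = -202359/674000, Gamma_yxx = -101684/75825, Gamma_yxy = 8087/8425, Gamma_yyy = 249427/168500

E = 829/144, F = -23/64, G = 209/256 at the point
E_x = 27/2, E_y = 8/9, F_x = -25/24, F_y = -293/192, G_x = 47/32, G_y = 337/128
EG - F^2 = 42125/9216;  g^inv = (9216/42125) * [[209/256, 23/64], [23/64, 829/144]]
first-kind symbols [ij,l] = (1/2)(d_i g_jl + d_j g_il - d_l g_ij): [xx,x] = E_x/2 = 27/4, [xx,y] = F_x - E_y/2 = -107/72, [xy,x] = E_y/2 = 4/9, [xy,y] = G_x/2 = 47/64, [yy,x] = F_y - G_x/2 = -217/96, [yy,y] = G_y/2 = 337/256
Gamma^x_ij = (G*[ij,x] - F*[ij,y])/(EG - F^2), Gamma^y_ij = (E*[ij,y] - F*[ij,x])/(EG - F^2)


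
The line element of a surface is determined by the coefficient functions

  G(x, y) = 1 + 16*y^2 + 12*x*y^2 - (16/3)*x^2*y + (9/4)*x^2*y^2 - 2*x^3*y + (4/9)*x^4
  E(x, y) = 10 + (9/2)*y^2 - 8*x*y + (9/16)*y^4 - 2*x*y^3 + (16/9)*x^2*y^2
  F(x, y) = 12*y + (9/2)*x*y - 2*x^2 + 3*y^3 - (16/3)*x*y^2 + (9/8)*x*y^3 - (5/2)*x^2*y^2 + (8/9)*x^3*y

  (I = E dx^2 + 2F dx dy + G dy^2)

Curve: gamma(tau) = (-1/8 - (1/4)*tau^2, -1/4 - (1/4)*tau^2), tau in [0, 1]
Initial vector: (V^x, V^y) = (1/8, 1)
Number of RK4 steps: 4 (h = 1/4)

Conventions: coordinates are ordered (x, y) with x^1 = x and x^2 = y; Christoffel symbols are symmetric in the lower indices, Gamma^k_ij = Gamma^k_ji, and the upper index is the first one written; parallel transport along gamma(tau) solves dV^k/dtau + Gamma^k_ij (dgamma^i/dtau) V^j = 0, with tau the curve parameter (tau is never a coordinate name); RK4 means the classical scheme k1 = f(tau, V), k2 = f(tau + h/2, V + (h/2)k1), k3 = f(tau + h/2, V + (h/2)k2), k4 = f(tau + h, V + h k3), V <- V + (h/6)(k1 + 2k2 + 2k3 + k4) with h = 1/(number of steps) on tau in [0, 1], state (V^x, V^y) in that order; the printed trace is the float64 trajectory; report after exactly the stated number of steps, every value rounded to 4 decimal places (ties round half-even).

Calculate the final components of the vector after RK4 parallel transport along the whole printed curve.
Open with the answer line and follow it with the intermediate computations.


Answer: V^x = 0.3337, V^y = 0.9039

gamma'(tau) = (-(1/2)*tau, -(1/2)*tau); f(tau, V)^k = -Gamma^k_ij(gamma(tau)) gamma'^i(tau) V^j; h = 1/4; intermediate values shown to 6 dp
curve data and Christoffel symbols at the stage parameters:
  tau = 0.000000: gamma = (-0.125000, -0.250000), gamma' = (0.000000, 0.000000); Gamma_xxx = 0.091402, Gamma_xxy = -0.057126, Gamma_xyy = 1.045409, Gamma_yxx = -0.029306, Gamma_yxy = 0.018316, Gamma_yyy = -0.335183
  tau = 0.125000: gamma = (-0.128906, -0.253906), gamma' = (-0.062500, -0.062500); Gamma_xxx = 0.092609, Gamma_xxy = -0.057168, Gamma_xyy = 1.041319, Gamma_yxx = -0.030131, Gamma_yxy = 0.018600, Gamma_yyy = -0.338802
  tau = 0.250000: gamma = (-0.140625, -0.265625), gamma' = (-0.125000, -0.125000); Gamma_xxx = 0.096181, Gamma_xxy = -0.057284, Gamma_xyy = 1.028992, Gamma_yxx = -0.032656, Gamma_yxy = 0.019450, Gamma_yyy = -0.349376
  tau = 0.375000: gamma = (-0.160156, -0.285156), gamma' = (-0.187500, -0.187500); Gamma_xxx = 0.101963, Gamma_xxy = -0.057442, Gamma_xyy = 1.008285, Gamma_yxx = -0.037019, Gamma_yxy = 0.020855, Gamma_yyy = -0.366070
  tau = 0.500000: gamma = (-0.187500, -0.312500), gamma' = (-0.250000, -0.250000); Gamma_xxx = 0.109699, Gamma_xxy = -0.057592, Gamma_xyy = 0.979065, Gamma_yxx = -0.043422, Gamma_yxy = 0.022796, Gamma_yyy = -0.387540
  tau = 0.625000: gamma = (-0.222656, -0.347656), gamma' = (-0.312500, -0.312500); Gamma_xxx = 0.119025, Gamma_xxy = -0.057674, Gamma_xyy = 0.941337, Gamma_yxx = -0.052096, Gamma_yxy = 0.025243, Gamma_yyy = -0.412011
  tau = 0.750000: gamma = (-0.265625, -0.390625), gamma' = (-0.375000, -0.375000); Gamma_xxx = 0.129484, Gamma_xxy = -0.057620, Gamma_xyy = 0.895383, Gamma_yxx = -0.063256, Gamma_yxy = 0.028149, Gamma_yyy = -0.437417
  tau = 0.875000: gamma = (-0.316406, -0.441406), gamma' = (-0.437500, -0.437500); Gamma_xxx = 0.140545, Gamma_xxy = -0.057369, Gamma_xyy = 0.841874, Gamma_yxx = -0.077059, Gamma_yxy = 0.031454, Gamma_yyy = -0.461586
  tau = 1.000000: gamma = (-0.375000, -0.500000), gamma' = (-0.500000, -0.500000); Gamma_xxx = 0.151643, Gamma_xxy = -0.056866, Gamma_xyy = 0.781912, Gamma_yxx = -0.093567, Gamma_yxy = 0.035088, Gamma_yyy = -0.482456
step 0: V^x = 0.1250, V^y = 1.0000
step 1: k1 = (0.000000, 0.000000), k2 = (0.061786, -0.020103), k3 = (0.061649, -0.020058), k4 = (0.121537, -0.041266); V <- V + (h/6)(k1 + 2k2 + 2k3 + k4): V^x = 0.1404, V^y = 0.9949
step 2: k1 = (0.121531, -0.041264), k2 = (0.177759, -0.064538), k3 = (0.177299, -0.064371), k4 = (0.227900, -0.090209); V <- V + (h/6)(k1 + 2k2 + 2k3 + k4): V^x = 0.1845, V^y = 0.9787
step 3: k1 = (0.227868, -0.090196), k2 = (0.271237, -0.118717), k3 = (0.270356, -0.118331), k4 = (0.304973, -0.148987); V <- V + (h/6)(k1 + 2k2 + 2k3 + k4): V^x = 0.2518, V^y = 0.9490
step 4: k1 = (0.304923, -0.148963), k2 = (0.329875, -0.180865), k3 = (0.328619, -0.180177), k4 = (0.343529, -0.211965); V <- V + (h/6)(k1 + 2k2 + 2k3 + k4): V^x = 0.3337, V^y = 0.9039


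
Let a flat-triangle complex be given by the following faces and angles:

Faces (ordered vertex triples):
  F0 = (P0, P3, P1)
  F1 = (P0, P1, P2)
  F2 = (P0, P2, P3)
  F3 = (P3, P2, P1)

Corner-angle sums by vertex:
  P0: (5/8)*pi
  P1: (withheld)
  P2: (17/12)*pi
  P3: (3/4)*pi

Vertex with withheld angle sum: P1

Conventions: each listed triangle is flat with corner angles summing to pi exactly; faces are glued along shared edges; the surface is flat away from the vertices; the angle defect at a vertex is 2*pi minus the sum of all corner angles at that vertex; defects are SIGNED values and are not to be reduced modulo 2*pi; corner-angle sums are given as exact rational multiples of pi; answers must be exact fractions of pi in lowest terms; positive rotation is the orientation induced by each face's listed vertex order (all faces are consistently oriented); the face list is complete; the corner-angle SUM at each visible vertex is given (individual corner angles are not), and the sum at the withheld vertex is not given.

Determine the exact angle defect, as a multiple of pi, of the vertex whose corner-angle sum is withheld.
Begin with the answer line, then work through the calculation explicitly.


Answer: defect(P1) = (19/24)*pi

V = 4, E = 6, F = 4; chi = V - E + F = 2
Gauss-Bonnet: total defect = 2*pi*chi = 4*pi; visible defects sum to (77/24)*pi


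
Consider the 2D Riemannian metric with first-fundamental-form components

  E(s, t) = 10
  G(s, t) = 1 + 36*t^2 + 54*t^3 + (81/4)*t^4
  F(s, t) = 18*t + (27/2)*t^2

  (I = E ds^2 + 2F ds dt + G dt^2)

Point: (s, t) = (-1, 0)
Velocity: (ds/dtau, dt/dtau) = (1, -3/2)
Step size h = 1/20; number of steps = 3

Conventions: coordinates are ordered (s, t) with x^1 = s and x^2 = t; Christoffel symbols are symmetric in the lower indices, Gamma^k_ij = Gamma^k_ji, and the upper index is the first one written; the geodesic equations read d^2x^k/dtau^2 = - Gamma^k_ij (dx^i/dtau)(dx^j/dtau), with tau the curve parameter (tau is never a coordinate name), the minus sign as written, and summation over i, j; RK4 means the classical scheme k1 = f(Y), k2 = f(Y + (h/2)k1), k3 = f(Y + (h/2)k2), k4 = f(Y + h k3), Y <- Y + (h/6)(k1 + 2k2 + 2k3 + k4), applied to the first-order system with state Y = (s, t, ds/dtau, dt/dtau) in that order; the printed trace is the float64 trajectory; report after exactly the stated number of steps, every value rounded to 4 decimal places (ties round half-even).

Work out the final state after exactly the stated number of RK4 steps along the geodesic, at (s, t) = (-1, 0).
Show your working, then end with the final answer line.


f(Y) = (ds/dtau, dt/dtau, -Gamma^s_ij Y'^i Y'^j, -Gamma^t_ij Y'^i Y'^j) with the Gammas evaluated at the stage position; h = 0.050000; intermediate values shown to 6 dp
step 0: s = -1.0000, t = 0.0000, ds/dtau = 1.0000, dt/dtau = -1.5000
step 1:
  k1: at (s, t) = (-1.000000, 0.000000), (ds/dtau, dt/dtau) = (1.000000, -1.500000); Gamma_sss = 0.000000, Gamma_sst = 0.000000, Gamma_stt = 1.800000, Gamma_tss = 0.000000, Gamma_tst = 0.000000, Gamma_ttt = 0.000000; k1 = (1.000000, -1.500000, -4.050000, 0.000000)
  k2: at (s, t) = (-0.975000, -0.037500), (ds/dtau, dt/dtau) = (0.898750, -1.500000); Gamma_sss = 0.000000, Gamma_sst = 0.000000, Gamma_stt = 1.690666, Gamma_tss = 0.000000, Gamma_tst = 0.000000, Gamma_ttt = -0.123234; k2 = (0.898750, -1.500000, -3.803998, 0.277276)
  k3: at (s, t) = (-0.977531, -0.037500), (ds/dtau, dt/dtau) = (0.904900, -1.493068); Gamma_sss = 0.000000, Gamma_sst = 0.000000, Gamma_stt = 1.690666, Gamma_tss = 0.000000, Gamma_tst = 0.000000, Gamma_ttt = -0.123234; k3 = (0.904900, -1.493068, -3.768920, 0.274719)
  k4: at (s, t) = (-0.954755, -0.074653), (ds/dtau, dt/dtau) = (0.811554, -1.486264); Gamma_sss = 0.000000, Gamma_sst = 0.000000, Gamma_stt = 1.570359, Gamma_tss = 0.000000, Gamma_tst = 0.000000, Gamma_ttt = -0.221338; k4 = (0.811554, -1.486264, -3.468892, 0.488930)
  Y <- Y + (h/6)(k1 + 2k2 + 2k3 + k4): s = -0.9548, t = -0.0748, ds/dtau = 0.8111, dt/dtau = -1.4867
step 2:
  k1: at (s, t) = (-0.954843, -0.074770), (ds/dtau, dt/dtau) = (0.811127, -1.486726); Gamma_sss = 0.000000, Gamma_sst = 0.000000, Gamma_stt = 1.569968, Gamma_tss = 0.000000, Gamma_tst = 0.000000, Gamma_ttt = -0.221608; k1 = (0.811127, -1.486726, -3.470184, 0.489831)
  k2: at (s, t) = (-0.934565, -0.111938), (ds/dtau, dt/dtau) = (0.724373, -1.474480); Gamma_sss = 0.000000, Gamma_sst = 0.000000, Gamma_stt = 1.443141, Gamma_tss = 0.000000, Gamma_tst = 0.000000, Gamma_ttt = -0.295961; k2 = (0.724373, -1.474480, -3.137519, 0.643446)
  k3: at (s, t) = (-0.936734, -0.111632), (ds/dtau, dt/dtau) = (0.732689, -1.470640); Gamma_sss = 0.000000, Gamma_sst = 0.000000, Gamma_stt = 1.444199, Gamma_tss = 0.000000, Gamma_tst = 0.000000, Gamma_ttt = -0.295442; k3 = (0.732689, -1.470640, -3.123485, 0.638976)
  k4: at (s, t) = (-0.918208, -0.148302), (ds/dtau, dt/dtau) = (0.654953, -1.454777); Gamma_sss = 0.000000, Gamma_sst = 0.000000, Gamma_stt = 1.317203, Gamma_tss = 0.000000, Gamma_tst = 0.000000, Gamma_ttt = -0.347233; k4 = (0.654953, -1.454777, -2.787696, 0.734875)
  Y <- Y + (h/6)(k1 + 2k2 + 2k3 + k4): s = -0.9183, t = -0.1484, ds/dtau = 0.6546, dt/dtau = -1.4551
step 3:
  k1: at (s, t) = (-0.918341, -0.148368), (ds/dtau, dt/dtau) = (0.654628, -1.455146); Gamma_sss = 0.000000, Gamma_sst = 0.000000, Gamma_stt = 1.316975, Gamma_tss = 0.000000, Gamma_tst = 0.000000, Gamma_ttt = -0.347308; k1 = (0.654628, -1.455146, -2.788629, 0.735407)
  k2: at (s, t) = (-0.901975, -0.184746), (ds/dtau, dt/dtau) = (0.584912, -1.436761); Gamma_sss = 0.000000, Gamma_sst = 0.000000, Gamma_stt = 1.192455, Gamma_tss = 0.000000, Gamma_tst = 0.000000, Gamma_ttt = -0.379554; k2 = (0.584912, -1.436761, -2.461563, 0.783506)
  k3: at (s, t) = (-0.903718, -0.184287), (ds/dtau, dt/dtau) = (0.593089, -1.435558); Gamma_sss = 0.000000, Gamma_sst = 0.000000, Gamma_stt = 1.194009, Gamma_tss = 0.000000, Gamma_tst = 0.000000, Gamma_ttt = -0.379254; k3 = (0.593089, -1.435558, -2.460647, 0.781578)
  k4: at (s, t) = (-0.888687, -0.220146), (ds/dtau, dt/dtau) = (0.531596, -1.416067); Gamma_sss = 0.000000, Gamma_sst = 0.000000, Gamma_stt = 1.074886, Gamma_tss = 0.000000, Gamma_tst = 0.000000, Gamma_ttt = -0.395123; k4 = (0.531596, -1.416067, -2.155410, 0.792319)
  Y <- Y + (h/6)(k1 + 2k2 + 2k3 + k4): s = -0.8888, t = -0.2202, ds/dtau = 0.5314, dt/dtau = -1.4163

Answer: s = -0.8888, t = -0.2202, ds/dtau = 0.5314, dt/dtau = -1.4163


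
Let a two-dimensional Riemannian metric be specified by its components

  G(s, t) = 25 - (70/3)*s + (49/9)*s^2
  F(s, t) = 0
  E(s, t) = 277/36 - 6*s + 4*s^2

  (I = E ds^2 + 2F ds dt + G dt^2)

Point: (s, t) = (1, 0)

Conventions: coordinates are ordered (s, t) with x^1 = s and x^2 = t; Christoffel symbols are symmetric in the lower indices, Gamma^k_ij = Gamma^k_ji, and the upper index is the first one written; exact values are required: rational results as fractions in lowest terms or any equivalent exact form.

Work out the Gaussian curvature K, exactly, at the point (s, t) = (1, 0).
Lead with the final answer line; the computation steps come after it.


Answer: K = -1134/42025

E = 205/36, F = 0, G = 64/9, EG - F^2 = 3280/81 at the point
E_s = 2, E_t = 0, F_s = 0, F_t = 0, G_s = -112/9, G_t = 0
E_tt = 0, F_st = 0, G_ss = 98/9
Using the Brioschi determinant formula for K from the metric derivatives:
M1 = [[-E_tt/2 + F_st - G_ss/2, E_s/2, F_s - E_t/2], [F_t - G_s/2, E, F], [G_t/2, F, G]] = [[-49/9, 1, 0], [56/9, 205/36, 0], [0, 0, 64/9]]; det M1 = -192976/729
M2 = [[0, E_t/2, G_s/2], [E_t/2, E, F], [G_s/2, F, G]] = [[0, 0, -56/9], [0, 205/36, 0], [-56/9, 0, 64/9]]; det M2 = -160720/729
det M1 - det M2 = -3584/81; K = -3584/81 / (3280/81)^2 = -1134/42025


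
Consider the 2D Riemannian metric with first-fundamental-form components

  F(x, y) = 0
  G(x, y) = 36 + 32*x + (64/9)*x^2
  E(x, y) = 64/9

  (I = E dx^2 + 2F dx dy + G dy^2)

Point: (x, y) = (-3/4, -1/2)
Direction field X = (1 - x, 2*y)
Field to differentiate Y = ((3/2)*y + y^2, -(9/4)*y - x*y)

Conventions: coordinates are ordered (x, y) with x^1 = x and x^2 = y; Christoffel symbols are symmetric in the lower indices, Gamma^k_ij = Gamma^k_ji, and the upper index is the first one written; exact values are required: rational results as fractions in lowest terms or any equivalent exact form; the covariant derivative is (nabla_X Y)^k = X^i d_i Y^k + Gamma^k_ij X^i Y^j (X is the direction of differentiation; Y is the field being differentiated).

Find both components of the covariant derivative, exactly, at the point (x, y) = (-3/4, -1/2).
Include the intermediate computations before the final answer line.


E = 64/9, F = 0, G = 16 at the point
E_x = 0, E_y = 0, F_x = 0, F_y = 0, G_x = 64/3, G_y = 0
EG - F^2 = 1024/9;  g^inv = (9/1024) * [[16, 0], [0, 64/9]]
first-kind symbols [ij,l] = (1/2)(d_i g_jl + d_j g_il - d_l g_ij): [xx,x] = E_x/2 = 0, [xx,y] = F_x - E_y/2 = 0, [xy,x] = E_y/2 = 0, [xy,y] = G_x/2 = 32/3, [yy,x] = F_y - G_x/2 = -32/3, [yy,y] = G_y/2 = 0
Gamma^x_ij = (G*[ij,x] - F*[ij,y])/(EG - F^2), Gamma^y_ij = (E*[ij,y] - F*[ij,x])/(EG - F^2)
Gamma_xxx = 0, Gamma_xxy = 0, Gamma_xyy = -3/2, Gamma_yxx = 0, Gamma_yxy = 2/3, Gamma_yyy = 0
X = (7/4, -1), Y = (-1/2, 3/4) at the point

Answer: (nabla_X Y)^x = 5/8, (nabla_X Y)^y = 43/12


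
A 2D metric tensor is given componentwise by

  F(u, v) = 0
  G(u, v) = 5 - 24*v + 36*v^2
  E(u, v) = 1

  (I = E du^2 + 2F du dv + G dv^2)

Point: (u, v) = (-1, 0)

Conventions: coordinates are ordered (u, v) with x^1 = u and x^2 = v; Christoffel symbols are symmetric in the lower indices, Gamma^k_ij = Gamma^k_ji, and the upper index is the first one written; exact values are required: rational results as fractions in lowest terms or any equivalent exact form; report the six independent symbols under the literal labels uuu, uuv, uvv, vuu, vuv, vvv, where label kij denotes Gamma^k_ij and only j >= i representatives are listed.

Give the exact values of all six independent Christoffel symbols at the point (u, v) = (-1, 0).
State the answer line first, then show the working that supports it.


Answer: Gamma_uuu = 0, Gamma_uuv = 0, Gamma_uvv = 0, Gamma_vuu = 0, Gamma_vuv = 0, Gamma_vvv = -12/5

E = 1, F = 0, G = 5 at the point
E_u = 0, E_v = 0, F_u = 0, F_v = 0, G_u = 0, G_v = -24
EG - F^2 = 5;  g^inv = (1/5) * [[5, 0], [0, 1]]
first-kind symbols [ij,l] = (1/2)(d_i g_jl + d_j g_il - d_l g_ij): [uu,u] = E_u/2 = 0, [uu,v] = F_u - E_v/2 = 0, [uv,u] = E_v/2 = 0, [uv,v] = G_u/2 = 0, [vv,u] = F_v - G_u/2 = 0, [vv,v] = G_v/2 = -12
Gamma^u_ij = (G*[ij,u] - F*[ij,v])/(EG - F^2), Gamma^v_ij = (E*[ij,v] - F*[ij,u])/(EG - F^2)


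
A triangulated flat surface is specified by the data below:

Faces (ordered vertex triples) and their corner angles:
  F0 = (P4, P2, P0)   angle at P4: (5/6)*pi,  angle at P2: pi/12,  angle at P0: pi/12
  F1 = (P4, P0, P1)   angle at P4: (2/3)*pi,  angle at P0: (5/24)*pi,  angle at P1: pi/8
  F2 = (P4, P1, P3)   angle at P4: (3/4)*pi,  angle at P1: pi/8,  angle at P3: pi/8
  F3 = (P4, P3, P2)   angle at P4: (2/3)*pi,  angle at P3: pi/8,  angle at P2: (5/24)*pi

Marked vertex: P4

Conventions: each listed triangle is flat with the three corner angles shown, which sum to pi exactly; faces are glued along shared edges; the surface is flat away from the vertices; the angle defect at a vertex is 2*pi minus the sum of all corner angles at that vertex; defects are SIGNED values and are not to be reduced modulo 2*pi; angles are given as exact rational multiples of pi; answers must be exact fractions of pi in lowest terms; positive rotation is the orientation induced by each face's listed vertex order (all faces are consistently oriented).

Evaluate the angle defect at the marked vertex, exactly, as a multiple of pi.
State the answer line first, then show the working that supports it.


Answer: defect(P4) = (-11/12)*pi

Sum of corner angles at P4: (35/12)*pi
defect = 2*pi - (35/12)*pi


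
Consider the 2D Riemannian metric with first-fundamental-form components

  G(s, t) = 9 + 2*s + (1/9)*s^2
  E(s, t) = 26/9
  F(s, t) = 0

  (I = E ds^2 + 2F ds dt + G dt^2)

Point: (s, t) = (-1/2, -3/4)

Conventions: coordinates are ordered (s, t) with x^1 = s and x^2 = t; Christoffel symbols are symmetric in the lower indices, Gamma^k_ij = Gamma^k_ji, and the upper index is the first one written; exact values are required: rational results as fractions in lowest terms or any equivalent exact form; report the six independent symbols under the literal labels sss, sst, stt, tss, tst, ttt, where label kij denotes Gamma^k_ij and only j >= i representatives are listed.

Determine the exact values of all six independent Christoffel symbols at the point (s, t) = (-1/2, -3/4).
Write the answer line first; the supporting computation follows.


Answer: Gamma_sss = 0, Gamma_sst = 0, Gamma_stt = -17/52, Gamma_tss = 0, Gamma_tst = 2/17, Gamma_ttt = 0

E = 26/9, F = 0, G = 289/36 at the point
E_s = 0, E_t = 0, F_s = 0, F_t = 0, G_s = 17/9, G_t = 0
EG - F^2 = 3757/162;  g^inv = (162/3757) * [[289/36, 0], [0, 26/9]]
first-kind symbols [ij,l] = (1/2)(d_i g_jl + d_j g_il - d_l g_ij): [ss,s] = E_s/2 = 0, [ss,t] = F_s - E_t/2 = 0, [st,s] = E_t/2 = 0, [st,t] = G_s/2 = 17/18, [tt,s] = F_t - G_s/2 = -17/18, [tt,t] = G_t/2 = 0
Gamma^s_ij = (G*[ij,s] - F*[ij,t])/(EG - F^2), Gamma^t_ij = (E*[ij,t] - F*[ij,s])/(EG - F^2)


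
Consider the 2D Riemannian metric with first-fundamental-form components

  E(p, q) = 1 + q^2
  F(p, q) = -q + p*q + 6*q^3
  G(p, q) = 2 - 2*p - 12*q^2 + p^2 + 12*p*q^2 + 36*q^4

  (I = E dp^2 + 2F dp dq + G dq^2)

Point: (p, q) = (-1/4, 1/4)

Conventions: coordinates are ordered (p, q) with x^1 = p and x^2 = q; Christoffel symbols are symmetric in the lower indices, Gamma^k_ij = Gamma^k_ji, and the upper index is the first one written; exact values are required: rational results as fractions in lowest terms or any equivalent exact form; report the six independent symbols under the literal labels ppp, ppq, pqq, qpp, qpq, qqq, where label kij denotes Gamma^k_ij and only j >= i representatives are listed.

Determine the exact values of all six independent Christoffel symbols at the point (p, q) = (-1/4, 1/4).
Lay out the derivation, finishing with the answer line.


E = 17/16, F = -7/32, G = 113/64 at the point
E_p = 0, E_q = 1/2, F_p = 1/4, F_q = -1/8, G_p = -7/4, G_q = -21/4
EG - F^2 = 117/64;  g^inv = (64/117) * [[113/64, 7/32], [7/32, 17/16]]
first-kind symbols [ij,l] = (1/2)(d_i g_jl + d_j g_il - d_l g_ij): [pp,p] = E_p/2 = 0, [pp,q] = F_p - E_q/2 = 0, [pq,p] = E_q/2 = 1/4, [pq,q] = G_p/2 = -7/8, [qq,p] = F_q - G_p/2 = 3/4, [qq,q] = G_q/2 = -21/8
Gamma^p_ij = (G*[ij,p] - F*[ij,q])/(EG - F^2), Gamma^q_ij = (E*[ij,q] - F*[ij,p])/(EG - F^2)

Answer: Gamma_ppp = 0, Gamma_ppq = 16/117, Gamma_pqq = 16/39, Gamma_qpp = 0, Gamma_qpq = -56/117, Gamma_qqq = -56/39
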